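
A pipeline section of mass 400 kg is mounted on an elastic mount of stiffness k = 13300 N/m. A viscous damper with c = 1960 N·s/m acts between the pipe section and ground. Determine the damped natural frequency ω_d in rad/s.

ω_n = √(k/m) = √(13300/400) = 5.766 rad/s.
Critical damping c_c = 2√(k·m) = 2√(13300 × 400) = 4613 N·s/m, so ζ = c/c_c = 1960/4613 = 0.4249.
ω_d = ω_n√(1 − ζ²) = 5.766 × √(1 − 0.181) = 5.220 rad/s.

5.22 rad/s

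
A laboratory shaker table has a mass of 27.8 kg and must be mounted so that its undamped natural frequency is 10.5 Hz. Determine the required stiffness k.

121000 N/m

ω_n = 2πf_n = 2π × 10.5 = 65.97 rad/s.
k = m·ω_n² = 27.8 × 65.97² = 27.8 × 4352 = 121000 N/m.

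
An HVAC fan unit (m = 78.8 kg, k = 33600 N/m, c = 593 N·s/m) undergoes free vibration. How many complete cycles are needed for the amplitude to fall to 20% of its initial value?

2 cycles

ζ = c/(2√(km)) = 593/(2√(33600 × 78.8)) = 593/3254 = 0.1822.
Logarithmic decrement δ = 2πζ/√(1 − ζ²) = 2π × 0.1822/√(1 − 0.0332) = 1.164.
x_n/x₀ = e^(−nδ) ≤ 0.2; take ln: n ≥ ln(1/0.2)/δ = 1.609/1.164 = 1.382.
So 2 complete cycles are required.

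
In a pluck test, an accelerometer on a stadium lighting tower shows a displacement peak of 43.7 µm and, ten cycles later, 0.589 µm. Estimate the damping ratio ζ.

0.0684

Logarithmic decrement δ = (1/n)·ln(x₀/x_n) = (1/10)·ln(43.7/0.589) = (1/10)·ln(74.19) = 0.4307.
ζ = δ/√(4π² + δ²) = 0.4307/√(39.48 + 0.185) = 0.4307/6.298 = 0.06838.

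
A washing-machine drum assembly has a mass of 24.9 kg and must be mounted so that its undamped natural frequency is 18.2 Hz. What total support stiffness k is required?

326000 N/m

ω_n = 2πf_n = 2π × 18.2 = 114.4 rad/s.
k = m·ω_n² = 24.9 × 114.4² = 24.9 × 13080 = 325600 N/m.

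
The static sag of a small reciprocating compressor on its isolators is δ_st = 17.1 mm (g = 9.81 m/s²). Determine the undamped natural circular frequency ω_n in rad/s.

ω_n = √(g/δ_st) = √(9.81/0.0171) = √573.7 = 23.95 rad/s.

24.0 rad/s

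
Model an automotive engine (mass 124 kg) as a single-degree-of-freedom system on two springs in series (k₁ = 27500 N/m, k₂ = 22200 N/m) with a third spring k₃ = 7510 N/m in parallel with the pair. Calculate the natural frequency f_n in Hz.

Series pair: k_s = k₁k₂/(k₁+k₂) = (27500)(22200)/(27500 + 22200) = 12280 N/m. In parallel with k₃: k_eq = 12280 + 7510 = 19790 N/m.
ω_n = √(k_eq/m) = √(19790/124) = √159.6 = 12.63 rad/s.
f_n = ω_n/(2π) = 12.63/6.283 = 2.011 Hz.

2.01 Hz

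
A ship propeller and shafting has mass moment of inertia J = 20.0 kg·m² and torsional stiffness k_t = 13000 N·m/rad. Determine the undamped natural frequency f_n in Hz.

4.06 Hz

ω_n = √(k_t/J) = √(13000/20.0) = √650.0 = 25.50 rad/s.
f_n = ω_n/(2π) = 25.50/6.283 = 4.058 Hz.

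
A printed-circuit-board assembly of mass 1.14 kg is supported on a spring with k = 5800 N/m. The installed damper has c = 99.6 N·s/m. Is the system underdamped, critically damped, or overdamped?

underdamped

c_c = 2√(k·m) = 162.6 N·s/m; ζ = c/c_c = 99.6/162.6 = 0.612.
Since ζ < 1 the system is underdamped.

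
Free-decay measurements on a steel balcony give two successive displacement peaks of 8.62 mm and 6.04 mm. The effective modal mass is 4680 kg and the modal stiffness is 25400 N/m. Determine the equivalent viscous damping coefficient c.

1230 N·s/m

Logarithmic decrement δ = (1/n)·ln(x₀/x_n) = (1/1)·ln(8.62/6.04) = (1/1)·ln(1.427) = 0.3557.
ζ = δ/√(4π² + δ²) = 0.3557/√(39.48 + 0.127) = 0.3557/6.293 = 0.05652.
c = ζ · 2√(km) = 0.05652 × 2√(25400 × 4680) = 0.05652 × 21810 = 1232 N·s/m.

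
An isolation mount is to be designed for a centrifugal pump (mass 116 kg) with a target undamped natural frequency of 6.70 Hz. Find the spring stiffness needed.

ω_n = 2πf_n = 2π × 6.70 = 42.10 rad/s.
k = m·ω_n² = 116 × 42.10² = 116 × 1772 = 205600 N/m.

206000 N/m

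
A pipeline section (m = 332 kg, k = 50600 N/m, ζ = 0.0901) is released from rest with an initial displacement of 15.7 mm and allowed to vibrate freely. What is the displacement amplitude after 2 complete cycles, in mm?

Logarithmic decrement δ = 2πζ/√(1 − ζ²) = 2π × 0.09010/√(1 − 0.00812) = 0.5684.
After n cycles, x_n/x₀ = e^(−nδ), so x_2 = 15.7 × e^(−2 × 0.5684) = 15.7 × 0.3208 = 5.037 mm.

5.04 mm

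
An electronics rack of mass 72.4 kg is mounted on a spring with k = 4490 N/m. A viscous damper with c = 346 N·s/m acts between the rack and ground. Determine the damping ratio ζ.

ω_n = √(k/m) = √(4490/72.4) = 7.875 rad/s.
Critical damping c_c = 2√(k·m) = 2√(4490 × 72.4) = 1140 N·s/m, so ζ = c/c_c = 346/1140 = 0.3034.

0.303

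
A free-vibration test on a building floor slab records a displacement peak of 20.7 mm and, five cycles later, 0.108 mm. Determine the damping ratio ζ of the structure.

Logarithmic decrement δ = (1/n)·ln(x₀/x_n) = (1/5)·ln(20.7/0.108) = (1/5)·ln(191.7) = 1.051.
ζ = δ/√(4π² + δ²) = 1.051/√(39.48 + 1.10) = 1.051/6.371 = 0.1650.

0.165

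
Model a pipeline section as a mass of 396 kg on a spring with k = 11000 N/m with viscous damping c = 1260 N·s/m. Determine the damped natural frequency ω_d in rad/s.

ω_n = √(k/m) = √(11000/396) = 5.270 rad/s.
Critical damping c_c = 2√(k·m) = 2√(11000 × 396) = 4174 N·s/m, so ζ = c/c_c = 1260/4174 = 0.3019.
ω_d = ω_n√(1 − ζ²) = 5.270 × √(1 − 0.0911) = 5.025 rad/s.

5.02 rad/s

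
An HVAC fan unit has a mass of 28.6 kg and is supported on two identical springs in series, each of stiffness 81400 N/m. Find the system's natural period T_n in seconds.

0.167 s

Series springs: 1/k_eq = 2/81400, so k_eq = 81400/2 = 40700 N/m.
ω_n = √(k_eq/m) = √(40700/28.6) = √1423 = 37.72 rad/s.
T_n = 2π/ω_n = 6.283/37.72 = 0.1666 s.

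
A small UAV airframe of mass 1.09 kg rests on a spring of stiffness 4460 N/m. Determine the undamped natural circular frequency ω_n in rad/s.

ω_n = √(k/m) = √(4460/1.09) = √4092 = 63.97 rad/s.

64.0 rad/s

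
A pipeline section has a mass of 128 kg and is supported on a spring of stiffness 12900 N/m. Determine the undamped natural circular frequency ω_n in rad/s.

10.0 rad/s

ω_n = √(k/m) = √(12900/128) = √100.8 = 10.04 rad/s.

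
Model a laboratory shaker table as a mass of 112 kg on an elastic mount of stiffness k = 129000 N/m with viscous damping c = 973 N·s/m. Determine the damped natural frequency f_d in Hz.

5.36 Hz

ω_n = √(k/m) = √(129000/112) = 33.94 rad/s.
Critical damping c_c = 2√(k·m) = 2√(129000 × 112) = 7602 N·s/m, so ζ = c/c_c = 973/7602 = 0.1280.
ω_d = ω_n√(1 − ζ²) = 33.94 × √(1 − 0.0164) = 33.66 rad/s.
f_d = ω_d/(2π) = 5.357 Hz.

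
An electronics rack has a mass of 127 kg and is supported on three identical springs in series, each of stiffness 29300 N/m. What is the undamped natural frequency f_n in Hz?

1.40 Hz

Series springs: 1/k_eq = 3/29300, so k_eq = 29300/3 = 9767 N/m.
ω_n = √(k_eq/m) = √(9767/127) = √76.90 = 8.769 rad/s.
f_n = ω_n/(2π) = 8.769/6.283 = 1.396 Hz.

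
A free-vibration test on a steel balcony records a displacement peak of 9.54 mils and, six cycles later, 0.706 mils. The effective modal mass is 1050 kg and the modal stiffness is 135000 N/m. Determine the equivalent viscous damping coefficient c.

1640 N·s/m

Logarithmic decrement δ = (1/n)·ln(x₀/x_n) = (1/6)·ln(9.54/0.706) = (1/6)·ln(13.51) = 0.4339.
ζ = δ/√(4π² + δ²) = 0.4339/√(39.48 + 0.188) = 0.4339/6.298 = 0.06890.
c = ζ · 2√(km) = 0.06890 × 2√(135000 × 1050) = 0.06890 × 23810 = 1641 N·s/m.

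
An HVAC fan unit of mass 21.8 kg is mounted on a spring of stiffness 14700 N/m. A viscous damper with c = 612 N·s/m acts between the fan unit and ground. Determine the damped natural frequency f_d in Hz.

3.48 Hz

ω_n = √(k/m) = √(14700/21.8) = 25.97 rad/s.
Critical damping c_c = 2√(k·m) = 2√(14700 × 21.8) = 1132 N·s/m, so ζ = c/c_c = 612/1132 = 0.5405.
ω_d = ω_n√(1 − ζ²) = 25.97 × √(1 − 0.292) = 21.85 rad/s.
f_d = ω_d/(2π) = 3.477 Hz.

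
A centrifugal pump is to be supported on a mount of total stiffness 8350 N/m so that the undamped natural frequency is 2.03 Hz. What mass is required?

51.3 kg

ω_n = 2πf_n = 2π × 2.03 = 12.75 rad/s.
m = k/ω_n² = 8350/12.75² = 8350/162.7 = 51.33 kg.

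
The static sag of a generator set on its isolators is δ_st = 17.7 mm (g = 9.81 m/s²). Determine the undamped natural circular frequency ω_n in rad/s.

ω_n = √(g/δ_st) = √(9.81/0.0177) = √554.2 = 23.54 rad/s.

23.5 rad/s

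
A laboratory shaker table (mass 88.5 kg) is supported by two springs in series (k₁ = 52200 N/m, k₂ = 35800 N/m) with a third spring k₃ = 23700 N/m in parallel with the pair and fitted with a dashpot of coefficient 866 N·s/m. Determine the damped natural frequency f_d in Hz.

Series pair: k_s = k₁k₂/(k₁+k₂) = (52200)(35800)/(52200 + 35800) = 21240 N/m. In parallel with k₃: k_eq = 21240 + 23700 = 44940 N/m.
ω_n = √(k_eq/m) = √(44940/88.5) = 22.53 rad/s.
Critical damping c_c = 2√(k_eq·m) = 2√(44940 × 88.5) = 3988 N·s/m, so ζ = c/c_c = 866/3988 = 0.2171.
ω_d = ω_n√(1 − ζ²) = 22.53 × √(1 − 0.0471) = 22.00 rad/s.
f_d = ω_d/(2π) = 3.501 Hz.

3.50 Hz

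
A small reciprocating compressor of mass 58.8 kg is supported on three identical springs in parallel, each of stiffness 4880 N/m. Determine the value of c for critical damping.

1860 N·s/m

Parallel springs add: k_eq = 3 × 4880 = 14640 N/m.
c_c = 2√(k_eq·m) = 2√(14640 × 58.8) = 2 × 927.8 = 1856 N·s/m.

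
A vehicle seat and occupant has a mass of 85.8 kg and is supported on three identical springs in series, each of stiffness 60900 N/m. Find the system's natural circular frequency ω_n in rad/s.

15.4 rad/s

Series springs: 1/k_eq = 3/60900, so k_eq = 60900/3 = 20300 N/m.
ω_n = √(k_eq/m) = √(20300/85.8) = √236.6 = 15.38 rad/s.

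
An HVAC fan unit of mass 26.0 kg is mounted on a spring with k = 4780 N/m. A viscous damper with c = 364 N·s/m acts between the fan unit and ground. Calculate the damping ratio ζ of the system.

ω_n = √(k/m) = √(4780/26.0) = 13.56 rad/s.
Critical damping c_c = 2√(k·m) = 2√(4780 × 26.0) = 705.1 N·s/m, so ζ = c/c_c = 364/705.1 = 0.5163.

0.516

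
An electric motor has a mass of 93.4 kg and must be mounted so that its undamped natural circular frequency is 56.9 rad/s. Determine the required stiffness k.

k = m·ω_n² = 93.4 × 56.90² = 93.4 × 3238 = 302400 N/m.

302000 N/m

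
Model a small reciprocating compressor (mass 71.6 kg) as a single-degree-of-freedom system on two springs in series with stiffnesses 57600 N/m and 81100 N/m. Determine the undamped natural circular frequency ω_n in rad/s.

21.7 rad/s

Series springs: 1/k_eq = 1/57600 + 1/81100 = 2.969×10^-5, so k_eq = 33680 N/m.
ω_n = √(k_eq/m) = √(33680/71.6) = √470.4 = 21.69 rad/s.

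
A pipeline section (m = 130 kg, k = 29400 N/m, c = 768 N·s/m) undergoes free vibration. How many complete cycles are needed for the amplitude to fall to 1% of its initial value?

4 cycles

ζ = c/(2√(km)) = 768/(2√(29400 × 130)) = 768/3910 = 0.1964.
Logarithmic decrement δ = 2πζ/√(1 − ζ²) = 2π × 0.1964/√(1 − 0.0386) = 1.259.
x_n/x₀ = e^(−nδ) ≤ 0.01; take ln: n ≥ ln(1/0.01)/δ = 4.605/1.259 = 3.659.
So 4 complete cycles are required.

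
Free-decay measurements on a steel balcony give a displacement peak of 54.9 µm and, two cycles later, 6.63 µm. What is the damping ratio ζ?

Logarithmic decrement δ = (1/n)·ln(x₀/x_n) = (1/2)·ln(54.9/6.63) = (1/2)·ln(8.281) = 1.057.
ζ = δ/√(4π² + δ²) = 1.057/√(39.48 + 1.12) = 1.057/6.371 = 0.1659.

0.166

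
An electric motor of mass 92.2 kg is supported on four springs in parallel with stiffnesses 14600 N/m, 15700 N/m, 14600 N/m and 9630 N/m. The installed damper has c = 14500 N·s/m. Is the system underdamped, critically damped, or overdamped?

overdamped

Parallel springs add: k_eq = 14600 + 15700 + 14600 + 9630 = 54530 N/m.
c_c = 2√(k_eq·m) = 4484 N·s/m; ζ = c/c_c = 14500/4484 = 3.23.
Since ζ > 1 the system is overdamped.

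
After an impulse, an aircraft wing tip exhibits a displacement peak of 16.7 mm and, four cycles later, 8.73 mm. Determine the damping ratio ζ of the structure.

0.0258

Logarithmic decrement δ = (1/n)·ln(x₀/x_n) = (1/4)·ln(16.7/8.73) = (1/4)·ln(1.913) = 0.1622.
ζ = δ/√(4π² + δ²) = 0.1622/√(39.48 + 0.0263) = 0.1622/6.285 = 0.02580.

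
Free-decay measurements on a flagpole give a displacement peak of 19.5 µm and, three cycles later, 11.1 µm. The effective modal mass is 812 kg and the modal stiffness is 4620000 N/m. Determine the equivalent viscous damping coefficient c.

Logarithmic decrement δ = (1/n)·ln(x₀/x_n) = (1/3)·ln(19.5/11.1) = (1/3)·ln(1.757) = 0.1878.
ζ = δ/√(4π² + δ²) = 0.1878/√(39.48 + 0.0353) = 0.1878/6.286 = 0.02988.
c = ζ · 2√(km) = 0.02988 × 2√(4620000 × 812) = 0.02988 × 122500 = 3660 N·s/m.

3660 N·s/m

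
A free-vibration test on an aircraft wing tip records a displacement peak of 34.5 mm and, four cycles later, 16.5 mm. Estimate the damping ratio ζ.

0.0293

Logarithmic decrement δ = (1/n)·ln(x₀/x_n) = (1/4)·ln(34.5/16.5) = (1/4)·ln(2.091) = 0.1844.
ζ = δ/√(4π² + δ²) = 0.1844/√(39.48 + 0.0340) = 0.1844/6.286 = 0.02934.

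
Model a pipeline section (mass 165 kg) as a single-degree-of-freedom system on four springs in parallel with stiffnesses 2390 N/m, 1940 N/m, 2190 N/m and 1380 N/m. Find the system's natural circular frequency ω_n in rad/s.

Parallel springs add: k_eq = 2390 + 1940 + 2190 + 1380 = 7900 N/m.
ω_n = √(k_eq/m) = √(7900/165) = √47.88 = 6.919 rad/s.

6.92 rad/s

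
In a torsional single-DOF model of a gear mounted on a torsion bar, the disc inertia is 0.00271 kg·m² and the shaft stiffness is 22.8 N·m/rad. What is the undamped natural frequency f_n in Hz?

ω_n = √(k_t/J) = √(22.8/0.00271) = √8413 = 91.72 rad/s.
f_n = ω_n/(2π) = 91.72/6.283 = 14.60 Hz.

14.6 Hz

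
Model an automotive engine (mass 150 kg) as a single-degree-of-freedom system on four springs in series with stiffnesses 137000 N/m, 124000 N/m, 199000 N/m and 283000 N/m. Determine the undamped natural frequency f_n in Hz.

2.66 Hz

Series springs: 1/k_eq = 1/137000 + 1/124000 + 1/199000 + 1/283000 = 2.392×10^-5, so k_eq = 41800 N/m.
ω_n = √(k_eq/m) = √(41800/150) = √278.7 = 16.69 rad/s.
f_n = ω_n/(2π) = 16.69/6.283 = 2.657 Hz.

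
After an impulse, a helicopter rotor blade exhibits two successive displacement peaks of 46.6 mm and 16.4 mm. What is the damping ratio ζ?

Logarithmic decrement δ = (1/n)·ln(x₀/x_n) = (1/1)·ln(46.6/16.4) = (1/1)·ln(2.841) = 1.044.
ζ = δ/√(4π² + δ²) = 1.044/√(39.48 + 1.09) = 1.044/6.369 = 0.1640.

0.164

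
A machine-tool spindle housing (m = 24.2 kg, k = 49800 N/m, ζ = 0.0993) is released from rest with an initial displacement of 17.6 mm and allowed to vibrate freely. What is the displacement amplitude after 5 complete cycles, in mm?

0.766 mm

Logarithmic decrement δ = 2πζ/√(1 − ζ²) = 2π × 0.09930/√(1 − 0.00986) = 0.6270.
After n cycles, x_n/x₀ = e^(−nδ), so x_5 = 17.6 × e^(−5 × 0.6270) = 17.6 × 0.04350 = 0.7655 mm.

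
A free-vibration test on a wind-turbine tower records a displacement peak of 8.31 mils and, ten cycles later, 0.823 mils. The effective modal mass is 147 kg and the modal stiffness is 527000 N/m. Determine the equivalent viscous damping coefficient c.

Logarithmic decrement δ = (1/n)·ln(x₀/x_n) = (1/10)·ln(8.31/0.823) = (1/10)·ln(10.10) = 0.2312.
ζ = δ/√(4π² + δ²) = 0.2312/√(39.48 + 0.0535) = 0.2312/6.287 = 0.03678.
c = ζ · 2√(km) = 0.03678 × 2√(527000 × 147) = 0.03678 × 17600 = 647.4 N·s/m.

647 N·s/m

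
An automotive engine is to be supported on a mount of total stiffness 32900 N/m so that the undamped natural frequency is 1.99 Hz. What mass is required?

210 kg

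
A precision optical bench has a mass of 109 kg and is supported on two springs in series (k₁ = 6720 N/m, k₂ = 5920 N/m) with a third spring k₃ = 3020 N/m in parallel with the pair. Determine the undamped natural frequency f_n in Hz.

1.20 Hz

Series pair: k_s = k₁k₂/(k₁+k₂) = (6720)(5920)/(6720 + 5920) = 3147 N/m. In parallel with k₃: k_eq = 3147 + 3020 = 6167 N/m.
ω_n = √(k_eq/m) = √(6167/109) = √56.58 = 7.522 rad/s.
f_n = ω_n/(2π) = 7.522/6.283 = 1.197 Hz.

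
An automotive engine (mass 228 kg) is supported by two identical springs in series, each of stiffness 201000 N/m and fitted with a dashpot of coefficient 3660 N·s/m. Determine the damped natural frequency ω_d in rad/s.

19.4 rad/s

Series springs: 1/k_eq = 2/201000, so k_eq = 201000/2 = 100500 N/m.
ω_n = √(k_eq/m) = √(100500/228) = 20.99 rad/s.
Critical damping c_c = 2√(k_eq·m) = 2√(100500 × 228) = 9574 N·s/m, so ζ = c/c_c = 3660/9574 = 0.3823.
ω_d = ω_n√(1 − ζ²) = 20.99 × √(1 − 0.146) = 19.40 rad/s.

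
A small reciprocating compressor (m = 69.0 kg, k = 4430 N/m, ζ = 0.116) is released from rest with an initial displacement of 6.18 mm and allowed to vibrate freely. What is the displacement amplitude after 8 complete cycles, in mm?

Logarithmic decrement δ = 2πζ/√(1 − ζ²) = 2π × 0.1160/√(1 − 0.0135) = 0.7338.
After n cycles, x_n/x₀ = e^(−nδ), so x_8 = 6.18 × e^(−8 × 0.7338) = 6.18 × 0.002822 = 0.01744 mm.

0.0174 mm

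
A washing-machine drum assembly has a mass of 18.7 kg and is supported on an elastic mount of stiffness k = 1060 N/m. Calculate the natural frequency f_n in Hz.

ω_n = √(k/m) = √(1060/18.7) = √56.68 = 7.529 rad/s.
f_n = ω_n/(2π) = 7.529/6.283 = 1.198 Hz.

1.20 Hz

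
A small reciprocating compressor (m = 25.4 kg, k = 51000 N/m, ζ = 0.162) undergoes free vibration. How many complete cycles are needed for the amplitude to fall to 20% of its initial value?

Logarithmic decrement δ = 2πζ/√(1 − ζ²) = 2π × 0.1620/√(1 − 0.0262) = 1.032.
x_n/x₀ = e^(−nδ) ≤ 0.2; take ln: n ≥ ln(1/0.2)/δ = 1.609/1.032 = 1.560.
So 2 complete cycles are required.

2 cycles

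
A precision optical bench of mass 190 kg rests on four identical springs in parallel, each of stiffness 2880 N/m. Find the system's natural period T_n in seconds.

0.807 s

Parallel springs add: k_eq = 4 × 2880 = 11520 N/m.
ω_n = √(k_eq/m) = √(11520/190) = √60.63 = 7.787 rad/s.
T_n = 2π/ω_n = 6.283/7.787 = 0.8069 s.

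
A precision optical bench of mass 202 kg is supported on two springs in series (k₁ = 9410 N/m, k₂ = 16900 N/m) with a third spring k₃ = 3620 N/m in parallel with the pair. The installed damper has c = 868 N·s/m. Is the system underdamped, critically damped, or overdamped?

Series pair: k_s = k₁k₂/(k₁+k₂) = (9410)(16900)/(9410 + 16900) = 6044 N/m. In parallel with k₃: k_eq = 6044 + 3620 = 9664 N/m.
c_c = 2√(k_eq·m) = 2794 N·s/m; ζ = c/c_c = 868/2794 = 0.311.
Since ζ < 1 the system is underdamped.

underdamped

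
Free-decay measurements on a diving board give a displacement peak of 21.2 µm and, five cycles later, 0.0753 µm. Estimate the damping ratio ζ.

0.177

Logarithmic decrement δ = (1/n)·ln(x₀/x_n) = (1/5)·ln(21.2/0.0753) = (1/5)·ln(281.5) = 1.128.
ζ = δ/√(4π² + δ²) = 1.128/√(39.48 + 1.27) = 1.128/6.384 = 0.1767.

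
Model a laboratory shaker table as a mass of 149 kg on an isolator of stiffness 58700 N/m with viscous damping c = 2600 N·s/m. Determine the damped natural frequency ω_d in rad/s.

ω_n = √(k/m) = √(58700/149) = 19.85 rad/s.
Critical damping c_c = 2√(k·m) = 2√(58700 × 149) = 5915 N·s/m, so ζ = c/c_c = 2600/5915 = 0.4396.
ω_d = ω_n√(1 − ζ²) = 19.85 × √(1 − 0.193) = 17.83 rad/s.

17.8 rad/s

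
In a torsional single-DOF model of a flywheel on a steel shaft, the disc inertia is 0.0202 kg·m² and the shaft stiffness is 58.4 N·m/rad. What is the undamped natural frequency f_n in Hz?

ω_n = √(k_t/J) = √(58.4/0.0202) = √2891 = 53.77 rad/s.
f_n = ω_n/(2π) = 53.77/6.283 = 8.558 Hz.

8.56 Hz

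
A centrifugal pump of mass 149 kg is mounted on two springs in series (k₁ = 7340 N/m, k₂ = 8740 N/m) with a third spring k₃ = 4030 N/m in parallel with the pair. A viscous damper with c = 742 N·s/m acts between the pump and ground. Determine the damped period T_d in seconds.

Series pair: k_s = k₁k₂/(k₁+k₂) = (7340)(8740)/(7340 + 8740) = 3990 N/m. In parallel with k₃: k_eq = 3990 + 4030 = 8020 N/m.
ω_n = √(k_eq/m) = √(8020/149) = 7.336 rad/s.
Critical damping c_c = 2√(k_eq·m) = 2√(8020 × 149) = 2186 N·s/m, so ζ = c/c_c = 742/2186 = 0.3394.
ω_d = ω_n√(1 − ζ²) = 7.336 × √(1 − 0.115) = 6.901 rad/s.
T_d = 2π/ω_d = 0.9105 s.

0.910 s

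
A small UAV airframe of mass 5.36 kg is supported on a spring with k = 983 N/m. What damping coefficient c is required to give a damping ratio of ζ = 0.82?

119 N·s/m

c_c = 2√(k·m) = 2√(983.0 × 5.36) = 145.2 N·s/m.
c = ζ·c_c = 0.82 × 145.2 = 119.0 N·s/m.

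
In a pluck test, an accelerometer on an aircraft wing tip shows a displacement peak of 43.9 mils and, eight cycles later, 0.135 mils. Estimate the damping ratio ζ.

Logarithmic decrement δ = (1/n)·ln(x₀/x_n) = (1/8)·ln(43.9/0.135) = (1/8)·ln(325.2) = 0.7230.
ζ = δ/√(4π² + δ²) = 0.7230/√(39.48 + 0.523) = 0.7230/6.325 = 0.1143.

0.114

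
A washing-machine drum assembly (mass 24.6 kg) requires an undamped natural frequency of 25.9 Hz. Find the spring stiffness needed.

651000 N/m

ω_n = 2πf_n = 2π × 25.9 = 162.7 rad/s.
k = m·ω_n² = 24.6 × 162.7² = 24.6 × 26480 = 651500 N/m.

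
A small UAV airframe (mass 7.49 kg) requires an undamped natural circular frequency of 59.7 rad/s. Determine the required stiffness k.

26700 N/m

k = m·ω_n² = 7.49 × 59.70² = 7.49 × 3564 = 26700 N/m.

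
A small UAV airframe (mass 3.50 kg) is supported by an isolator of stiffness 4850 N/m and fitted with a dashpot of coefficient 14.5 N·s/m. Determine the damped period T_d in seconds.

ω_n = √(k/m) = √(4850/3.50) = 37.23 rad/s.
Critical damping c_c = 2√(k·m) = 2√(4850 × 3.50) = 260.6 N·s/m, so ζ = c/c_c = 14.5/260.6 = 0.05565.
ω_d = ω_n√(1 − ζ²) = 37.23 × √(1 − 0.00310) = 37.17 rad/s.
T_d = 2π/ω_d = 0.1691 s.

0.169 s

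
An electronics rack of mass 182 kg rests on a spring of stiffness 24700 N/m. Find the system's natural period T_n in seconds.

ω_n = √(k/m) = √(24700/182) = √135.7 = 11.65 rad/s.
T_n = 2π/ω_n = 6.283/11.65 = 0.5393 s.

0.539 s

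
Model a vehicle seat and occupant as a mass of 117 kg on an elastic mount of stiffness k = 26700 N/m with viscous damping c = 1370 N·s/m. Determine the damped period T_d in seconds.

ω_n = √(k/m) = √(26700/117) = 15.11 rad/s.
Critical damping c_c = 2√(k·m) = 2√(26700 × 117) = 3535 N·s/m, so ζ = c/c_c = 1370/3535 = 0.3876.
ω_d = ω_n√(1 − ζ²) = 15.11 × √(1 − 0.150) = 13.93 rad/s.
T_d = 2π/ω_d = 0.4512 s.

0.451 s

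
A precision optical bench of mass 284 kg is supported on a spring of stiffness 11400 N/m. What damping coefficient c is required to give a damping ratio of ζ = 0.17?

c_c = 2√(k·m) = 2√(11400 × 284) = 3599 N·s/m.
c = ζ·c_c = 0.17 × 3599 = 611.8 N·s/m.

612 N·s/m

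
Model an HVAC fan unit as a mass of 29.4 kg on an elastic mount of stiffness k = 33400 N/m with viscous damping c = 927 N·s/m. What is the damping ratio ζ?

0.468

ω_n = √(k/m) = √(33400/29.4) = 33.71 rad/s.
Critical damping c_c = 2√(k·m) = 2√(33400 × 29.4) = 1982 N·s/m, so ζ = c/c_c = 927/1982 = 0.4677.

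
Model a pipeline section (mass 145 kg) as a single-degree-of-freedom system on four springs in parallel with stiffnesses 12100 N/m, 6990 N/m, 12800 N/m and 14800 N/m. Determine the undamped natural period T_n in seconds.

Parallel springs add: k_eq = 12100 + 6990 + 12800 + 14800 = 46690 N/m.
ω_n = √(k_eq/m) = √(46690/145) = √322.0 = 17.94 rad/s.
T_n = 2π/ω_n = 6.283/17.94 = 0.3501 s.

0.350 s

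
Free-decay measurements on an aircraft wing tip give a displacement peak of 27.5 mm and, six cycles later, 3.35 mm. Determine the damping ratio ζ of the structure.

Logarithmic decrement δ = (1/n)·ln(x₀/x_n) = (1/6)·ln(27.5/3.35) = (1/6)·ln(8.209) = 0.3509.
ζ = δ/√(4π² + δ²) = 0.3509/√(39.48 + 0.123) = 0.3509/6.293 = 0.05576.

0.0558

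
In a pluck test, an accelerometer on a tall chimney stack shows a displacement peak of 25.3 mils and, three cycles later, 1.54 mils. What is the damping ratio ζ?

Logarithmic decrement δ = (1/n)·ln(x₀/x_n) = (1/3)·ln(25.3/1.54) = (1/3)·ln(16.43) = 0.9330.
ζ = δ/√(4π² + δ²) = 0.9330/√(39.48 + 0.871) = 0.9330/6.352 = 0.1469.

0.147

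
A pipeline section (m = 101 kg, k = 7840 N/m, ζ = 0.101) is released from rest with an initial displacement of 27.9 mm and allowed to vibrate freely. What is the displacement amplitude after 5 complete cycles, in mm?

Logarithmic decrement δ = 2πζ/√(1 − ζ²) = 2π × 0.1010/√(1 − 0.0102) = 0.6379.
After n cycles, x_n/x₀ = e^(−nδ), so x_5 = 27.9 × e^(−5 × 0.6379) = 27.9 × 0.04120 = 1.149 mm.

1.15 mm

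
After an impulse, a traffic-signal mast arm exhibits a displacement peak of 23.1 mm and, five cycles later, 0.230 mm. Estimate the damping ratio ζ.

0.145

Logarithmic decrement δ = (1/n)·ln(x₀/x_n) = (1/5)·ln(23.1/0.230) = (1/5)·ln(100.4) = 0.9219.
ζ = δ/√(4π² + δ²) = 0.9219/√(39.48 + 0.850) = 0.9219/6.350 = 0.1452.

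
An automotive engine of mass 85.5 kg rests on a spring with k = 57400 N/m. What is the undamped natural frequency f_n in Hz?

4.12 Hz

ω_n = √(k/m) = √(57400/85.5) = √671.3 = 25.91 rad/s.
f_n = ω_n/(2π) = 25.91/6.283 = 4.124 Hz.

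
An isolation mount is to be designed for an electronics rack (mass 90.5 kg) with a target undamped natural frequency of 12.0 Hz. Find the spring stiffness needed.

514000 N/m

ω_n = 2πf_n = 2π × 12.0 = 75.40 rad/s.
k = m·ω_n² = 90.5 × 75.40² = 90.5 × 5685 = 514500 N/m.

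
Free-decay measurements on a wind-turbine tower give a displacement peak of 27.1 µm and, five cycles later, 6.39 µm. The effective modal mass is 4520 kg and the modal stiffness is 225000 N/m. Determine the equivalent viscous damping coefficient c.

2930 N·s/m

Logarithmic decrement δ = (1/n)·ln(x₀/x_n) = (1/5)·ln(27.1/6.39) = (1/5)·ln(4.241) = 0.2890.
ζ = δ/√(4π² + δ²) = 0.2890/√(39.48 + 0.0835) = 0.2890/6.290 = 0.04594.
c = ζ · 2√(km) = 0.04594 × 2√(225000 × 4520) = 0.04594 × 63780 = 2930 N·s/m.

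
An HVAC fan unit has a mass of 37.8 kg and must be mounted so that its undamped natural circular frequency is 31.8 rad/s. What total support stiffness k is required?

38200 N/m

k = m·ω_n² = 37.8 × 31.80² = 37.8 × 1011 = 38220 N/m.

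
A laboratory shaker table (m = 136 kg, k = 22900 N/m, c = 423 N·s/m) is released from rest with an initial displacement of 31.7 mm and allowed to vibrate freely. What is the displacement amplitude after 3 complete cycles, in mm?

ζ = c/(2√(km)) = 423/(2√(22900 × 136)) = 423/3530 = 0.1198.
Logarithmic decrement δ = 2πζ/√(1 − ζ²) = 2π × 0.1198/√(1 − 0.0144) = 0.7585.
After n cycles, x_n/x₀ = e^(−nδ), so x_3 = 31.7 × e^(−3 × 0.7585) = 31.7 × 0.1028 = 3.257 mm.

3.26 mm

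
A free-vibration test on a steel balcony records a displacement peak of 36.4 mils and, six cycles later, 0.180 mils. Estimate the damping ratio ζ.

0.139

Logarithmic decrement δ = (1/n)·ln(x₀/x_n) = (1/6)·ln(36.4/0.180) = (1/6)·ln(202.2) = 0.8849.
ζ = δ/√(4π² + δ²) = 0.8849/√(39.48 + 0.783) = 0.8849/6.345 = 0.1395.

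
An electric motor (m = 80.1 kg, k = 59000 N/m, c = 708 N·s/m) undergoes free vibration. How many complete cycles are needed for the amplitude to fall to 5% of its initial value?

3 cycles

ζ = c/(2√(km)) = 708/(2√(59000 × 80.1)) = 708/4348 = 0.1628.
Logarithmic decrement δ = 2πζ/√(1 − ζ²) = 2π × 0.1628/√(1 − 0.0265) = 1.037.
x_n/x₀ = e^(−nδ) ≤ 0.05; take ln: n ≥ ln(1/0.05)/δ = 2.996/1.037 = 2.889.
So 3 complete cycles are required.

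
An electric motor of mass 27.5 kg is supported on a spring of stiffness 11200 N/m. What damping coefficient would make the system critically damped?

c_c = 2√(k·m) = 2√(11200 × 27.5) = 2 × 555.0 = 1110 N·s/m.

1110 N·s/m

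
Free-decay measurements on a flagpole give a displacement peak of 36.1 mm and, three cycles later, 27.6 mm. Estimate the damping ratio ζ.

Logarithmic decrement δ = (1/n)·ln(x₀/x_n) = (1/3)·ln(36.1/27.6) = (1/3)·ln(1.308) = 0.08949.
ζ = δ/√(4π² + δ²) = 0.08949/√(39.48 + 0.00801) = 0.08949/6.284 = 0.01424.

0.0142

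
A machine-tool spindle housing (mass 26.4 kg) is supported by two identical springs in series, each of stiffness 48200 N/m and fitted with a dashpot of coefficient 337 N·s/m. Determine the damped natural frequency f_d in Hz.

Series springs: 1/k_eq = 2/48200, so k_eq = 48200/2 = 24100 N/m.
ω_n = √(k_eq/m) = √(24100/26.4) = 30.21 rad/s.
Critical damping c_c = 2√(k_eq·m) = 2√(24100 × 26.4) = 1595 N·s/m, so ζ = c/c_c = 337/1595 = 0.2112.
ω_d = ω_n√(1 − ζ²) = 30.21 × √(1 − 0.0446) = 29.53 rad/s.
f_d = ω_d/(2π) = 4.700 Hz.

4.70 Hz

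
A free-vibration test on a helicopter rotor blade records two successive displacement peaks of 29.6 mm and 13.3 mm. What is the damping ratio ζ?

Logarithmic decrement δ = (1/n)·ln(x₀/x_n) = (1/1)·ln(29.6/13.3) = (1/1)·ln(2.226) = 0.8000.
ζ = δ/√(4π² + δ²) = 0.8000/√(39.48 + 0.640) = 0.8000/6.334 = 0.1263.

0.126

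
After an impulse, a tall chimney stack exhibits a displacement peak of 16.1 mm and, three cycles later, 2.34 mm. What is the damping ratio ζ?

Logarithmic decrement δ = (1/n)·ln(x₀/x_n) = (1/3)·ln(16.1/2.34) = (1/3)·ln(6.880) = 0.6429.
ζ = δ/√(4π² + δ²) = 0.6429/√(39.48 + 0.413) = 0.6429/6.316 = 0.1018.

0.102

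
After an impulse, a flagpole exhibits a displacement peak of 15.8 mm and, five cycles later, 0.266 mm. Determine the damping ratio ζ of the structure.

0.129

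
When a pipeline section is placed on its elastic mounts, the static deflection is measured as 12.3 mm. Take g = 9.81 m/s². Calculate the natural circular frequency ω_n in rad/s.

ω_n = √(g/δ_st) = √(9.81/0.0123) = √797.6 = 28.24 rad/s.

28.2 rad/s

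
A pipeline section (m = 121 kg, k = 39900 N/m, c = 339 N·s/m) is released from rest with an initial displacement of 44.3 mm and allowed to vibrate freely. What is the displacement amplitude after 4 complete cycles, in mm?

6.34 mm

ζ = c/(2√(km)) = 339/(2√(39900 × 121)) = 339/4394 = 0.07714.
Logarithmic decrement δ = 2πζ/√(1 − ζ²) = 2π × 0.07714/√(1 − 0.00595) = 0.4861.
After n cycles, x_n/x₀ = e^(−nδ), so x_4 = 44.3 × e^(−4 × 0.4861) = 44.3 × 0.1430 = 6.337 mm.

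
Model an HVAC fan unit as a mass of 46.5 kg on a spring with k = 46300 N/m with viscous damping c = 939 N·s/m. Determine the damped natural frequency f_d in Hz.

ω_n = √(k/m) = √(46300/46.5) = 31.55 rad/s.
Critical damping c_c = 2√(k·m) = 2√(46300 × 46.5) = 2935 N·s/m, so ζ = c/c_c = 939/2935 = 0.3200.
ω_d = ω_n√(1 − ζ²) = 31.55 × √(1 − 0.102) = 29.90 rad/s.
f_d = ω_d/(2π) = 4.758 Hz.

4.76 Hz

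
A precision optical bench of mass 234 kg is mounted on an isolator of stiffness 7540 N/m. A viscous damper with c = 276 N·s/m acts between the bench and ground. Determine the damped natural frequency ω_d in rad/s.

ω_n = √(k/m) = √(7540/234) = 5.676 rad/s.
Critical damping c_c = 2√(k·m) = 2√(7540 × 234) = 2657 N·s/m, so ζ = c/c_c = 276/2657 = 0.1039.
ω_d = ω_n√(1 − ζ²) = 5.676 × √(1 − 0.0108) = 5.646 rad/s.

5.65 rad/s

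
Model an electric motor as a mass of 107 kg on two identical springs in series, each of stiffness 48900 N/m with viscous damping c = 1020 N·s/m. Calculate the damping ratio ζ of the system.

0.315

Series springs: 1/k_eq = 2/48900, so k_eq = 48900/2 = 24450 N/m.
ω_n = √(k_eq/m) = √(24450/107) = 15.12 rad/s.
Critical damping c_c = 2√(k_eq·m) = 2√(24450 × 107) = 3235 N·s/m, so ζ = c/c_c = 1020/3235 = 0.3153.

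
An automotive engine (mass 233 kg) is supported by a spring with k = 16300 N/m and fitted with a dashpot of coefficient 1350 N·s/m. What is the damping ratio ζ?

ω_n = √(k/m) = √(16300/233) = 8.364 rad/s.
Critical damping c_c = 2√(k·m) = 2√(16300 × 233) = 3898 N·s/m, so ζ = c/c_c = 1350/3898 = 0.3464.

0.346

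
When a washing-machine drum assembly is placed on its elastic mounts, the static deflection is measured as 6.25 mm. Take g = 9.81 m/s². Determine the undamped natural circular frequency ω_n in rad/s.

ω_n = √(g/δ_st) = √(9.81/0.00625) = √1570 = 39.62 rad/s.

39.6 rad/s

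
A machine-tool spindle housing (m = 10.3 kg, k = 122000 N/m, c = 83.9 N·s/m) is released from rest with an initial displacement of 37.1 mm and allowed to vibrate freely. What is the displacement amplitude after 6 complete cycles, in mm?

9.04 mm

ζ = c/(2√(km)) = 83.9/(2√(122000 × 10.3)) = 83.9/2242 = 0.03742.
Logarithmic decrement δ = 2πζ/√(1 − ζ²) = 2π × 0.03742/√(1 − 0.00140) = 0.2353.
After n cycles, x_n/x₀ = e^(−nδ), so x_6 = 37.1 × e^(−6 × 0.2353) = 37.1 × 0.2437 = 9.042 mm.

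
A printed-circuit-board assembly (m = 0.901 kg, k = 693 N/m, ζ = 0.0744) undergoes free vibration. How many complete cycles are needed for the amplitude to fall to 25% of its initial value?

3 cycles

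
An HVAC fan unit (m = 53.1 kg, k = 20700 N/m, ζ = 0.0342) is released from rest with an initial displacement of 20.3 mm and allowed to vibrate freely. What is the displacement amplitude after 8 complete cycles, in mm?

3.63 mm

Logarithmic decrement δ = 2πζ/√(1 − ζ²) = 2π × 0.03420/√(1 − 0.00117) = 0.2150.
After n cycles, x_n/x₀ = e^(−nδ), so x_8 = 20.3 × e^(−8 × 0.2150) = 20.3 × 0.1791 = 3.635 mm.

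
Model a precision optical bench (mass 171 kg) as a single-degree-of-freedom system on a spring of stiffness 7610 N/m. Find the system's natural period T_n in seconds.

ω_n = √(k/m) = √(7610/171) = √44.50 = 6.671 rad/s.
T_n = 2π/ω_n = 6.283/6.671 = 0.9419 s.

0.942 s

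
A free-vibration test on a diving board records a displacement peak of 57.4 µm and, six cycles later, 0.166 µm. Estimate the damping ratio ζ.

Logarithmic decrement δ = (1/n)·ln(x₀/x_n) = (1/6)·ln(57.4/0.166) = (1/6)·ln(345.8) = 0.9743.
ζ = δ/√(4π² + δ²) = 0.9743/√(39.48 + 0.949) = 0.9743/6.358 = 0.1532.

0.153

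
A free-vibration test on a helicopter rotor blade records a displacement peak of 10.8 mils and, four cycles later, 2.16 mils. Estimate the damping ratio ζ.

0.0639

Logarithmic decrement δ = (1/n)·ln(x₀/x_n) = (1/4)·ln(10.8/2.16) = (1/4)·ln(5.000) = 0.4024.
ζ = δ/√(4π² + δ²) = 0.4024/√(39.48 + 0.162) = 0.4024/6.296 = 0.06391.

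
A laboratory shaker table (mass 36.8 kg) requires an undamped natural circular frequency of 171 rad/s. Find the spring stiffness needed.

k = m·ω_n² = 36.8 × 171.0² = 36.8 × 29240 = 1076000 N/m.

1080000 N/m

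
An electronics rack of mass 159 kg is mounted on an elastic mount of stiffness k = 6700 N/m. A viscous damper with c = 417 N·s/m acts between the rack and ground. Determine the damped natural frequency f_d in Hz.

ω_n = √(k/m) = √(6700/159) = 6.491 rad/s.
Critical damping c_c = 2√(k·m) = 2√(6700 × 159) = 2064 N·s/m, so ζ = c/c_c = 417/2064 = 0.2020.
ω_d = ω_n√(1 − ζ²) = 6.491 × √(1 − 0.0408) = 6.358 rad/s.
f_d = ω_d/(2π) = 1.012 Hz.

1.01 Hz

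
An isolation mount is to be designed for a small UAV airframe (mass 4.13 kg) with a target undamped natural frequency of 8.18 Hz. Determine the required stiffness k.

10900 N/m

ω_n = 2πf_n = 2π × 8.18 = 51.40 rad/s.
k = m·ω_n² = 4.13 × 51.40² = 4.13 × 2642 = 10910 N/m.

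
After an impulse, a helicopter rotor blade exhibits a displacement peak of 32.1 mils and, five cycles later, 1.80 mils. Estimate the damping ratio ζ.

Logarithmic decrement δ = (1/n)·ln(x₀/x_n) = (1/5)·ln(32.1/1.80) = (1/5)·ln(17.83) = 0.5762.
ζ = δ/√(4π² + δ²) = 0.5762/√(39.48 + 0.332) = 0.5762/6.310 = 0.09132.

0.0913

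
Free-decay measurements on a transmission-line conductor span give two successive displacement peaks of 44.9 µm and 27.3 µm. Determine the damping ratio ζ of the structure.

0.0789

Logarithmic decrement δ = (1/n)·ln(x₀/x_n) = (1/1)·ln(44.9/27.3) = (1/1)·ln(1.645) = 0.4976.
ζ = δ/√(4π² + δ²) = 0.4976/√(39.48 + 0.248) = 0.4976/6.303 = 0.07894.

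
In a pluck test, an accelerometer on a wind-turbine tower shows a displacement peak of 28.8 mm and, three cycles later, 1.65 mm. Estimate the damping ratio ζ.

Logarithmic decrement δ = (1/n)·ln(x₀/x_n) = (1/3)·ln(28.8/1.65) = (1/3)·ln(17.45) = 0.9532.
ζ = δ/√(4π² + δ²) = 0.9532/√(39.48 + 0.909) = 0.9532/6.355 = 0.1500.

0.150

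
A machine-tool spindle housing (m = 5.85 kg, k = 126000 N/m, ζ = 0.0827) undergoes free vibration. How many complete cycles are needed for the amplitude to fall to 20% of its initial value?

4 cycles

Logarithmic decrement δ = 2πζ/√(1 − ζ²) = 2π × 0.08270/√(1 − 0.00684) = 0.5214.
x_n/x₀ = e^(−nδ) ≤ 0.2; take ln: n ≥ ln(1/0.2)/δ = 1.609/0.5214 = 3.087.
So 4 complete cycles are required.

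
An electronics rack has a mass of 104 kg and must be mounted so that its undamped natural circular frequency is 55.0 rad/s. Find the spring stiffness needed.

315000 N/m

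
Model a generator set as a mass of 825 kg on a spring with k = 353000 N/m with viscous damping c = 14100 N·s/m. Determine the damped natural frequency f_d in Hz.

3.00 Hz

ω_n = √(k/m) = √(353000/825) = 20.69 rad/s.
Critical damping c_c = 2√(k·m) = 2√(353000 × 825) = 34130 N·s/m, so ζ = c/c_c = 14100/34130 = 0.4131.
ω_d = ω_n√(1 − ζ²) = 20.69 × √(1 − 0.171) = 18.84 rad/s.
f_d = ω_d/(2π) = 2.998 Hz.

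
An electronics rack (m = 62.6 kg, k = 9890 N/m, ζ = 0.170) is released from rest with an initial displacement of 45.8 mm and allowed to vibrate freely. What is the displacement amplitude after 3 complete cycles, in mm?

1.77 mm

Logarithmic decrement δ = 2πζ/√(1 − ζ²) = 2π × 0.1700/√(1 − 0.0289) = 1.084.
After n cycles, x_n/x₀ = e^(−nδ), so x_3 = 45.8 × e^(−3 × 1.084) = 45.8 × 0.03871 = 1.773 mm.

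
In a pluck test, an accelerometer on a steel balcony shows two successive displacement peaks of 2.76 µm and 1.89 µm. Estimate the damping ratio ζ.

Logarithmic decrement δ = (1/n)·ln(x₀/x_n) = (1/1)·ln(2.76/1.89) = (1/1)·ln(1.460) = 0.3787.
ζ = δ/√(4π² + δ²) = 0.3787/√(39.48 + 0.143) = 0.3787/6.295 = 0.06016.

0.0602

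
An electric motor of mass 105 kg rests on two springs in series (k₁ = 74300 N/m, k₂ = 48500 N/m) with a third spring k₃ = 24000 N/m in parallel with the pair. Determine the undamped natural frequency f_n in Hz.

3.59 Hz

Series pair: k_s = k₁k₂/(k₁+k₂) = (74300)(48500)/(74300 + 48500) = 29340 N/m. In parallel with k₃: k_eq = 29340 + 24000 = 53340 N/m.
ω_n = √(k_eq/m) = √(53340/105) = √508.0 = 22.54 rad/s.
f_n = ω_n/(2π) = 22.54/6.283 = 3.587 Hz.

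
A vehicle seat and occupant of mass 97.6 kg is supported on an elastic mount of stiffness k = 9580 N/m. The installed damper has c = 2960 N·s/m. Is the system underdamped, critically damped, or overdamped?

c_c = 2√(k·m) = 1934 N·s/m; ζ = c/c_c = 2960/1934 = 1.53.
Since ζ > 1 the system is overdamped.

overdamped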